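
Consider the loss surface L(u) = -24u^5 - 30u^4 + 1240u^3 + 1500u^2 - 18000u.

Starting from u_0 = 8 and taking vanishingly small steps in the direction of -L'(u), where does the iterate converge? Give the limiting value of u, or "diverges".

L'(u) = -120(u - 5)(u - 2)(u + 3)(u + 5), so L'(8) = -308880.
Gradient descent moves in the -L' direction, i.e. u is increasing.
There is no critical point above u=8, and L' keeps the same sign, so the iterate runs off to +∞.

diverges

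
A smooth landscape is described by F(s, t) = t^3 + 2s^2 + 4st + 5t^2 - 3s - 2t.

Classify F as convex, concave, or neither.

neither

The term t^3 is cubic, so the Hessian is not constant.
∂²F/∂t² = 6t + 10, which takes both signs as t varies (negative for sufficiently negative t). A diagonal entry of the Hessian changing sign means the Hessian is neither positive- nor negative-semidefinite on all of R^2.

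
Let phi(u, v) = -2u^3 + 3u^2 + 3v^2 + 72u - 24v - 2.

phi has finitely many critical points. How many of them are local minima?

phi separates as a function of u plus a function of v, so ∇phi=0 decouples.
∂phi/∂u = -6(u - 4)(u + 3) = 0 at u ∈ {-3, 4}; ∂phi/∂v = 6(v - 4) = 0 at v ∈ {4}.
The Hessian is diagonal: diag(phi_uu, phi_vv). Second derivatives: phi_uu(-3)=42, phi_uu(4)=-42; phi_vv(4)=6.
Local minima occur where both diagonal entries positive: (-3, 4). Count: 1.

1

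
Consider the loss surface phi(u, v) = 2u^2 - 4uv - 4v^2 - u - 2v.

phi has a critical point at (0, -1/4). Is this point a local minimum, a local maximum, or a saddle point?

The Hessian of phi is constant: H = [[4, -4], [-4, -8]].
det(H) = 4·(-8) − (-4)² = -48.
Since det(H) < 0, H is indefinite and the critical point is a saddle point.

saddle point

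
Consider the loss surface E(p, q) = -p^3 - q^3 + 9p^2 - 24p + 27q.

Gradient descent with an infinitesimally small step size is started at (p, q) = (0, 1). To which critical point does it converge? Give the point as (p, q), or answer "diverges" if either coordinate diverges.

E is separable, so gradient descent decouples: p follows -∂E/∂p, q follows -∂E/∂q.
∂E/∂p = -3(p - 4)(p - 2); at p=0 this is -24, so p increases.
∂E/∂q = -3(q - 3)(q + 3); at q=1 this is 24, so q decreases.
p converges to its nearest critical value 2 (a local min of the p-part); q converges to -3. The iterate converges to (2, -3).

(2, -3)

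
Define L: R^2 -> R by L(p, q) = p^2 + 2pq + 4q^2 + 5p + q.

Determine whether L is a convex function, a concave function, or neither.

L is quadratic, so its Hessian is the constant matrix H = [[2, 2], [2, 8]].
det(H) = 12, tr(H) = 10.
det(H) > 0 and tr(H) > 0, so H is positive definite everywhere: convex.

convex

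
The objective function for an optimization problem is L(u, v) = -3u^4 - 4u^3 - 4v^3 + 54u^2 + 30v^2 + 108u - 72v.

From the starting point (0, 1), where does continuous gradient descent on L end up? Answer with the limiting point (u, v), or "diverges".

(-1, 2)

L is separable, so gradient descent decouples: u follows -∂L/∂u, v follows -∂L/∂v.
∂L/∂u = -12(u - 3)(u + 1)(u + 3); at u=0 this is 108, so u decreases.
∂L/∂v = -12(v - 3)(v - 2); at v=1 this is -24, so v increases.
u converges to its nearest critical value -1 (a local min of the u-part); v converges to 2. The iterate converges to (-1, 2).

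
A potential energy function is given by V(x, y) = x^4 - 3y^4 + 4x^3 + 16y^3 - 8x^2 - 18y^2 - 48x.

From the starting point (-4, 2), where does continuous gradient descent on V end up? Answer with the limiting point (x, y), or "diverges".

V is separable, so gradient descent decouples: x follows -∂V/∂x, y follows -∂V/∂y.
∂V/∂x = 4(x - 2)(x + 2)(x + 3); at x=-4 this is -48, so x increases.
∂V/∂y = -12y(y - 3)(y - 1); at y=2 this is 24, so y decreases.
x converges to its nearest critical value -3 (a local min of the x-part); y converges to 1. The iterate converges to (-3, 1).

(-3, 1)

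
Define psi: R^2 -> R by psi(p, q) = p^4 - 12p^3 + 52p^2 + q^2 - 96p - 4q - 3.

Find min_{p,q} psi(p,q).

-71

psi(p,q) separates as A(p) + B(q) − 3, so its minimum is min A + min B − 3.
A'(p) = 4(p - 4)(p - 3)(p - 2) vanishes at p ∈ {2, 3, 4}; B'(q) = 2q - 4 vanishes at q ∈ {2}.
Local minima of A (where A''>0): A(2)=-64, A(4)=-64. Local minima of B: B(2)=-4.
So the global minimum of psi is A(2) + B(2) − 3 = -64 − 4 − 3 = -71, attained at (2, 2).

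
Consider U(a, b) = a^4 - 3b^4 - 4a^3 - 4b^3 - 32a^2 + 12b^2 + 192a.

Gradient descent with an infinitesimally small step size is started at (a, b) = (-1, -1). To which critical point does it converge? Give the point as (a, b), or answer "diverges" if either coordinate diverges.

U is separable, so gradient descent decouples: a follows -∂U/∂a, b follows -∂U/∂b.
∂U/∂a = 4(a - 4)(a - 3)(a + 4); at a=-1 this is 240, so a decreases.
∂U/∂b = -12b(b - 1)(b + 2); at b=-1 this is -24, so b increases.
a converges to its nearest critical value -4 (a local min of the a-part); b converges to 0. The iterate converges to (-4, 0).

(-4, 0)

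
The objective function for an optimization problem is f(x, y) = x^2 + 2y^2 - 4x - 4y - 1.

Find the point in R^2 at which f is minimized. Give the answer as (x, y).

(2, 1)

f(x,y) separates as P(x) + Q(y) − 1, so its minimum is min P + min Q − 1.
P'(x) = 2x - 4 vanishes at x ∈ {2}; Q'(y) = 4y - 4 vanishes at y ∈ {1}.
Local minima of P (where P''>0): P(2)=-4. Local minima of Q: Q(1)=-2.
So the global minimum of f is P(2) + Q(1) − 1 = -4 − 2 − 1 = -7, attained at (2, 1).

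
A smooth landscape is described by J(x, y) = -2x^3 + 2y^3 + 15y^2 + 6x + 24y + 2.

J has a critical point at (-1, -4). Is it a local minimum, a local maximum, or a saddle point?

The mixed partial ∂²J/∂x∂y is 0, so the Hessian at any point is diag(J_xx, J_yy) = diag(-12x, 6(2y + 5)).
At (-1, -4): H = diag(12, -18).
The eigenvalues have opposite signs, so H is indefinite: a saddle point.

saddle point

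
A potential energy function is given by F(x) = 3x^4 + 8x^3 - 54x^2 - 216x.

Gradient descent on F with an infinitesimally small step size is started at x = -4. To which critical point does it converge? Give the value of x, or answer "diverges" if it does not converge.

-3

F'(x) = 12(x - 3)(x + 2)(x + 3), so F'(-4) = -168.
Gradient descent moves in the -F' direction, i.e. x is increasing.
The nearest critical point in that direction is x = -3, where F'' = 72 > 0 (a local minimum). The iterate converges there.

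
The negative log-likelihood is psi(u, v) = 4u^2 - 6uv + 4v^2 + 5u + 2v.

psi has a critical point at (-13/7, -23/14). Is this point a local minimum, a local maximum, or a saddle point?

The Hessian of psi is constant: H = [[8, -6], [-6, 8]].
det(H) = 8·8 − (-6)² = 28.
det(H) > 0 and tr(H) = 16 > 0, so H is positive definite and the point is a local minimum.

local minimum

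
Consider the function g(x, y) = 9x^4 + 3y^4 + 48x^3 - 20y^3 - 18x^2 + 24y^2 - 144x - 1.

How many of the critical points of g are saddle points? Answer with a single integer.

4

g separates as a function of x plus a function of y, so ∇g=0 decouples.
∂g/∂x = 36(x - 1)(x + 1)(x + 4) = 0 at x ∈ {-4, -1, 1}; ∂g/∂y = 12y(y - 4)(y - 1) = 0 at y ∈ {0, 1, 4}.
The Hessian is diagonal: diag(g_xx, g_yy). Second derivatives: g_xx(-4)=540, g_xx(-1)=-216, g_xx(1)=360; g_yy(0)=48, g_yy(1)=-36, g_yy(4)=144.
Saddle points occur where the two diagonal entries have opposite signs: (-4, 1), (-1, 0), (-1, 4), (1, 1). Count: 4.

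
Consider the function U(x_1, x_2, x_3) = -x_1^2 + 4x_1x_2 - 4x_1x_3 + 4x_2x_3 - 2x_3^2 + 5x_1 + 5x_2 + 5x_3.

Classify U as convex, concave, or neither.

neither

U is quadratic, so its Hessian is the constant matrix H = [[-2, 4, -4], [4, 0, 4], [-4, 4, -4]].
Leading principal minors: -2, -16, -32.
Neither pattern holds ⇒ H is indefinite ⇒ neither convex nor concave.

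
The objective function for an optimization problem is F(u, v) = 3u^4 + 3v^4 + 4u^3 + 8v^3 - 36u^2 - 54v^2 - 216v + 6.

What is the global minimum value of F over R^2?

F(u,v) separates as P(u) + Q(v) + 6, so its minimum is min P + min Q + 6.
P'(u) = 12u(u - 2)(u + 3) vanishes at u ∈ {-3, 0, 2}; Q'(v) = 12(v - 3)(v + 2)(v + 3) vanishes at v ∈ {-3, -2, 3}.
Local minima of P (where P''>0): P(-3)=-189, P(2)=-64. Local minima of Q: Q(-3)=189, Q(3)=-675.
So the global minimum of F is P(-3) + Q(3) + 6 = -189 − 675 + 6 = -858, attained at (-3, 3).

-858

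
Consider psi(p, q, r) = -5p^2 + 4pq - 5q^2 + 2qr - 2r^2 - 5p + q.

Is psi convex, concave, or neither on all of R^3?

psi is quadratic, so its Hessian is the constant matrix H = [[-10, 4, 0], [4, -10, 2], [0, 2, -4]].
Leading principal minors: -10, 84, -296.
Signs alternate −, +, − ⇒ H ≺ 0 ⇒ concave.

concave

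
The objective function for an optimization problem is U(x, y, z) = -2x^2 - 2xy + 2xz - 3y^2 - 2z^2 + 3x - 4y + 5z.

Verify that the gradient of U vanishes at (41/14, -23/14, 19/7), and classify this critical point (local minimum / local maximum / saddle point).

local maximum

∇U = (-4x - 2y + 2z + 3, -2x - 6y - 4, 2x - 4z + 5); substituting (41/14, -23/14, 19/7) gives ∇U = (0, 0, 0), so (41/14, -23/14, 19/7) is indeed a critical point.
The Hessian is constant: H = [[-4, -2, 2], [-2, -6, 0], [2, 0, -4]].
Leading principal minors: Δ₁ = -4, Δ₂ = 20, Δ₃ = -56.
The minors alternate sign starting negative (−, +, −), so H is negative definite: a local maximum.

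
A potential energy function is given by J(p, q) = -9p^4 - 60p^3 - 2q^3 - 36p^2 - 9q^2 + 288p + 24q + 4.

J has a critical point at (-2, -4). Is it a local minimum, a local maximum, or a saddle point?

The mixed partial ∂²J/∂p∂q is 0, so the Hessian at any point is diag(J_pp, J_qq) = diag(-36(3p^2 + 10p + 2), -6(2q + 3)).
At (-2, -4): H = diag(216, 30).
Both eigenvalues are positive, so H is positive definite: a local minimum.

local minimum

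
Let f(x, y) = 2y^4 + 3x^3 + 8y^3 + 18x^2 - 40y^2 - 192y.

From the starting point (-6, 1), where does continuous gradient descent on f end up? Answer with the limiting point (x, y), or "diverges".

diverges

f is separable, so gradient descent decouples: x follows -∂f/∂x, y follows -∂f/∂y.
∂f/∂x = 9x(x + 4); at x=-6 this is 108, so x decreases.
∂f/∂y = 8(y - 3)(y + 2)(y + 4); at y=1 this is -240, so y increases.
The x-coordinate has no critical point in that direction and runs off to infinity.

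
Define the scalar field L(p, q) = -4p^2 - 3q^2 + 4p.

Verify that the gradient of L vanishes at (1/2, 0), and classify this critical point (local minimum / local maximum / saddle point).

local maximum

∇L = (-8p + 4, -6q); substituting (1/2, 0) gives ∇L = (0, 0), so (1/2, 0) is indeed a critical point.
The Hessian of L is constant: H = [[-8, 0], [0, -6]].
det(H) = (-8)·(-6) − 0² = 48.
det(H) > 0 and tr(H) = -14 < 0, so H is negative definite and the point is a local maximum.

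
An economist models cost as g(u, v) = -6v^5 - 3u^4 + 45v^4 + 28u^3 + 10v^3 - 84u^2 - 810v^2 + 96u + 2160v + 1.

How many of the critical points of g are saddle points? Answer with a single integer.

g separates as a function of u plus a function of v, so ∇g=0 decouples.
∂g/∂u = -12(u - 4)(u - 2)(u - 1) = 0 at u ∈ {1, 2, 4}; ∂g/∂v = -30(v - 4)(v - 3)(v - 2)(v + 3) = 0 at v ∈ {-3, 2, 3, 4}.
The Hessian is diagonal: diag(g_uu, g_vv). Second derivatives: g_uu(1)=-36, g_uu(2)=24, g_uu(4)=-72; g_vv(-3)=6300, g_vv(2)=-300, g_vv(3)=180, g_vv(4)=-420.
Saddle points occur where the two diagonal entries have opposite signs: (1, -3), (1, 3), (2, 2), (2, 4), (4, -3), (4, 3). Count: 6.

6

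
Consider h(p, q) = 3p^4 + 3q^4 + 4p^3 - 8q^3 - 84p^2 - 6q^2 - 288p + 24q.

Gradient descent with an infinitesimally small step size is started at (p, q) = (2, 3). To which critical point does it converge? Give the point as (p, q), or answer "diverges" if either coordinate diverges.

(4, 2)

h is separable, so gradient descent decouples: p follows -∂h/∂p, q follows -∂h/∂q.
∂h/∂p = 12(p - 4)(p + 2)(p + 3); at p=2 this is -480, so p increases.
∂h/∂q = 12(q - 2)(q - 1)(q + 1); at q=3 this is 96, so q decreases.
p converges to its nearest critical value 4 (a local min of the p-part); q converges to 2. The iterate converges to (4, 2).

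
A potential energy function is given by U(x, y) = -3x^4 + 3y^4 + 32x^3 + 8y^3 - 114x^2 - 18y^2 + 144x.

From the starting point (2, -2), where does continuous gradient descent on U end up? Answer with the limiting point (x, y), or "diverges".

U is separable, so gradient descent decouples: x follows -∂U/∂x, y follows -∂U/∂y.
∂U/∂x = -12(x - 4)(x - 3)(x - 1); at x=2 this is -24, so x increases.
∂U/∂y = 12y(y - 1)(y + 3); at y=-2 this is 72, so y decreases.
x converges to its nearest critical value 3 (a local min of the x-part); y converges to -3. The iterate converges to (3, -3).

(3, -3)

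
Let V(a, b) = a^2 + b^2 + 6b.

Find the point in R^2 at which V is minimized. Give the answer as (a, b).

V(a,b) separates as P(a) + Q(b), so its minimum is min P + min Q.
P'(a) = 2a vanishes at a ∈ {0}; Q'(b) = 2b + 6 vanishes at b ∈ {-3}.
Local minima of P (where P''>0): P(0)=0. Local minima of Q: Q(-3)=-9.
So the global minimum of V is P(0) + Q(-3) = 0 − 9 = -9, attained at (0, -3).

(0, -3)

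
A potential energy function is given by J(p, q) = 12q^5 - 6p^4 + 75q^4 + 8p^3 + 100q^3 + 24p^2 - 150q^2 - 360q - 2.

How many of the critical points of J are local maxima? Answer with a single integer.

J separates as a function of p plus a function of q, so ∇J=0 decouples.
∂J/∂p = -24p(p - 2)(p + 1) = 0 at p ∈ {-1, 0, 2}; ∂J/∂q = 60(q - 1)(q + 1)(q + 2)(q + 3) = 0 at q ∈ {-3, -2, -1, 1}.
The Hessian is diagonal: diag(J_pp, J_qq). Second derivatives: J_pp(-1)=-72, J_pp(0)=48, J_pp(2)=-144; J_qq(-3)=-480, J_qq(-2)=180, J_qq(-1)=-240, J_qq(1)=1440.
Local maxima occur where both diagonal entries negative: (-1, -3), (-1, -1), (2, -3), (2, -1). Count: 4.

4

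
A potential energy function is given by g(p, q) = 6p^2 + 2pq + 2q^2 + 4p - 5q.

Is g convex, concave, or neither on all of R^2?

convex

g is quadratic, so its Hessian is the constant matrix H = [[12, 2], [2, 4]].
det(H) = 44, tr(H) = 16.
det(H) > 0 and tr(H) > 0, so H is positive definite everywhere: convex.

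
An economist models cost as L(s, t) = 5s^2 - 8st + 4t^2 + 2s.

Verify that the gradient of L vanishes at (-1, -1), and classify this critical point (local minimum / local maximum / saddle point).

∇L = (10s - 8t + 2, -8s + 8t); substituting (-1, -1) gives ∇L = (0, 0), so (-1, -1) is indeed a critical point.
The Hessian of L is constant: H = [[10, -8], [-8, 8]].
det(H) = 10·8 − (-8)² = 16.
det(H) > 0 and tr(H) = 18 > 0, so H is positive definite and the point is a local minimum.

local minimum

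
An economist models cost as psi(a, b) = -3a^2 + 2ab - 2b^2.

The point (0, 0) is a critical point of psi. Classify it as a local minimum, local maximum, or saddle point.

The Hessian of psi is constant: H = [[-6, 2], [2, -4]].
det(H) = (-6)·(-4) − 2² = 20.
det(H) > 0 and tr(H) = -10 < 0, so H is negative definite and the point is a local maximum.

local maximum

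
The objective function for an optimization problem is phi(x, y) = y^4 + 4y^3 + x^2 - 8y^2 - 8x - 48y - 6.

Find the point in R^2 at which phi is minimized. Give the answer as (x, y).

phi(x,y) separates as P(x) + Q(y) − 6, so its minimum is min P + min Q − 6.
P'(x) = 2x - 8 vanishes at x ∈ {4}; Q'(y) = 4(y - 2)(y + 2)(y + 3) vanishes at y ∈ {-3, -2, 2}.
Local minima of P (where P''>0): P(4)=-16. Local minima of Q: Q(-3)=45, Q(2)=-80.
So the global minimum of phi is P(4) + Q(2) − 6 = -16 − 80 − 6 = -102, attained at (4, 2).

(4, 2)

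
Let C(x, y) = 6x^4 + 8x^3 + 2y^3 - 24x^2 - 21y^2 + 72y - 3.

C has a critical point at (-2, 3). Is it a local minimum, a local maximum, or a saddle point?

The mixed partial ∂²C/∂x∂y is 0, so the Hessian at any point is diag(C_xx, C_yy) = diag(24(3x^2 + 2x - 2), 6(2y - 7)).
At (-2, 3): H = diag(144, -6).
The eigenvalues have opposite signs, so H is indefinite: a saddle point.

saddle point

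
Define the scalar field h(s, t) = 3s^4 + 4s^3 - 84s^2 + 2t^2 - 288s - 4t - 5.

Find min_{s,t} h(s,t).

h(s,t) separates as P(s) + Q(t) − 5, so its minimum is min P + min Q − 5.
P'(s) = 12(s - 4)(s + 2)(s + 3) vanishes at s ∈ {-3, -2, 4}; Q'(t) = 4(t - 1) vanishes at t ∈ {1}.
Local minima of P (where P''>0): P(-3)=243, P(4)=-1472. Local minima of Q: Q(1)=-2.
So the global minimum of h is P(4) + Q(1) − 5 = -1472 − 2 − 5 = -1479, attained at (4, 1).

-1479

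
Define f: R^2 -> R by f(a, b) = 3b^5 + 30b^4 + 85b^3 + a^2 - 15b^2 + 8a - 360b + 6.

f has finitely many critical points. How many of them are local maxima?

f separates as a function of a plus a function of b, so ∇f=0 decouples.
∂f/∂a = 2(a + 4) = 0 at a ∈ {-4}; ∂f/∂b = 15(b - 1)(b + 2)(b + 3)(b + 4) = 0 at b ∈ {-4, -3, -2, 1}.
The Hessian is diagonal: diag(f_aa, f_bb). Second derivatives: f_aa(-4)=2; f_bb(-4)=-150, f_bb(-3)=60, f_bb(-2)=-90, f_bb(1)=900.
Local maxima occur where both diagonal entries negative: none. Count: 0.

0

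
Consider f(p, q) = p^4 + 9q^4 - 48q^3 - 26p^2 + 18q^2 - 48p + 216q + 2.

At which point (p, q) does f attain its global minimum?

f(p,q) separates as A(p) + B(q) + 2, so its minimum is min A + min B + 2.
A'(p) = 4(p - 4)(p + 1)(p + 3) vanishes at p ∈ {-3, -1, 4}; B'(q) = 36(q - 3)(q - 2)(q + 1) vanishes at q ∈ {-1, 2, 3}.
Local minima of A (where A''>0): A(-3)=-9, A(4)=-352. Local minima of B: B(-1)=-141, B(3)=243.
So the global minimum of f is A(4) + B(-1) + 2 = -352 − 141 + 2 = -491, attained at (4, -1).

(4, -1)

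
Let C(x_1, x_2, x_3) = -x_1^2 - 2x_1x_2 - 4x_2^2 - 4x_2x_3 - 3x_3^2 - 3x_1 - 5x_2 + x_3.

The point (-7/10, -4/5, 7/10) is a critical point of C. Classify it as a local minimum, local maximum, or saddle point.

The Hessian is constant: H = [[-2, -2, 0], [-2, -8, -4], [0, -4, -6]].
Leading principal minors: Δ₁ = -2, Δ₂ = 12, Δ₃ = -40.
The minors alternate sign starting negative (−, +, −), so H is negative definite: a local maximum.

local maximum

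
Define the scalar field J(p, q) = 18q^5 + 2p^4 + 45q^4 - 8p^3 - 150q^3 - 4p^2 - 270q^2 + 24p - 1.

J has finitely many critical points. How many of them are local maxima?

J separates as a function of p plus a function of q, so ∇J=0 decouples.
∂J/∂p = 8(p - 3)(p - 1)(p + 1) = 0 at p ∈ {-1, 1, 3}; ∂J/∂q = 90q(q - 2)(q + 1)(q + 3) = 0 at q ∈ {-3, -1, 0, 2}.
The Hessian is diagonal: diag(J_pp, J_qq). Second derivatives: J_pp(-1)=64, J_pp(1)=-32, J_pp(3)=64; J_qq(-3)=-2700, J_qq(-1)=540, J_qq(0)=-540, J_qq(2)=2700.
Local maxima occur where both diagonal entries negative: (1, -3), (1, 0). Count: 2.

2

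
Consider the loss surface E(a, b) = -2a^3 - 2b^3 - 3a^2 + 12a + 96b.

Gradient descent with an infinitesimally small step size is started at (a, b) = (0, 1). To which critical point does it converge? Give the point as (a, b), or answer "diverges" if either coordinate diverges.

E is separable, so gradient descent decouples: a follows -∂E/∂a, b follows -∂E/∂b.
∂E/∂a = -6(a - 1)(a + 2); at a=0 this is 12, so a decreases.
∂E/∂b = -6(b - 4)(b + 4); at b=1 this is 90, so b decreases.
a converges to its nearest critical value -2 (a local min of the a-part); b converges to -4. The iterate converges to (-2, -4).

(-2, -4)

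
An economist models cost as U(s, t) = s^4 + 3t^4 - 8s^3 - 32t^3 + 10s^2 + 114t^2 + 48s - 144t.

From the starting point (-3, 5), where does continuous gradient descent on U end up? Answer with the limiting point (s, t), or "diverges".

U is separable, so gradient descent decouples: s follows -∂U/∂s, t follows -∂U/∂t.
∂U/∂s = 4(s - 4)(s - 3)(s + 1); at s=-3 this is -336, so s increases.
∂U/∂t = 12(t - 4)(t - 3)(t - 1); at t=5 this is 96, so t decreases.
s converges to its nearest critical value -1 (a local min of the s-part); t converges to 4. The iterate converges to (-1, 4).

(-1, 4)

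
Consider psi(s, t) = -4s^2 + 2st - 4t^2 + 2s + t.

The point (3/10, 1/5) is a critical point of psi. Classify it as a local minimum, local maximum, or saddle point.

local maximum

The Hessian of psi is constant: H = [[-8, 2], [2, -8]].
det(H) = (-8)·(-8) − 2² = 60.
det(H) > 0 and tr(H) = -16 < 0, so H is negative definite and the point is a local maximum.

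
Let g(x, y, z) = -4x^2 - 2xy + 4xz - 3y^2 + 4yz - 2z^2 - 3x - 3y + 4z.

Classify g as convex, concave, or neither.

g is quadratic, so its Hessian is the constant matrix H = [[-8, -2, 4], [-2, -6, 4], [4, 4, -4]].
Leading principal minors: -8, 44, -16.
Signs alternate −, +, − ⇒ H ≺ 0 ⇒ concave.

concave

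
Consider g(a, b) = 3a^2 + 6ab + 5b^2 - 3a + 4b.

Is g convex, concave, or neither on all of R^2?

convex

g is quadratic, so its Hessian is the constant matrix H = [[6, 6], [6, 10]].
det(H) = 24, tr(H) = 16.
det(H) > 0 and tr(H) > 0, so H is positive definite everywhere: convex.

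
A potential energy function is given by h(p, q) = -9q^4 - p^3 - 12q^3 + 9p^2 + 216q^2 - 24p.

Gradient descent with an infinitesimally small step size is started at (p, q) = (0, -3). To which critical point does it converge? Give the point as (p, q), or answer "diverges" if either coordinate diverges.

(2, 0)

h is separable, so gradient descent decouples: p follows -∂h/∂p, q follows -∂h/∂q.
∂h/∂p = -3(p - 4)(p - 2); at p=0 this is -24, so p increases.
∂h/∂q = -36q(q - 3)(q + 4); at q=-3 this is -648, so q increases.
p converges to its nearest critical value 2 (a local min of the p-part); q converges to 0. The iterate converges to (2, 0).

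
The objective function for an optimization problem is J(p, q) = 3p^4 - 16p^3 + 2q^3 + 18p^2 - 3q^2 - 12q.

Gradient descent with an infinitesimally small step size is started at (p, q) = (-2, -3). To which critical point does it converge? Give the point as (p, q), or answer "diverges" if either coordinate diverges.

J is separable, so gradient descent decouples: p follows -∂J/∂p, q follows -∂J/∂q.
∂J/∂p = 12p(p - 3)(p - 1); at p=-2 this is -360, so p increases.
∂J/∂q = 6(q - 2)(q + 1); at q=-3 this is 60, so q decreases.
The q-coordinate has no critical point in that direction and runs off to infinity.

diverges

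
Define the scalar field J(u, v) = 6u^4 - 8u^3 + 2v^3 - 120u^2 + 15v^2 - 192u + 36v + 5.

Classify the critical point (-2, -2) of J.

local minimum

The mixed partial ∂²J/∂u∂v is 0, so the Hessian at any point is diag(J_uu, J_vv) = diag(24(3u^2 - 2u - 10), 6(2v + 5)).
At (-2, -2): H = diag(144, 6).
Both eigenvalues are positive, so H is positive definite: a local minimum.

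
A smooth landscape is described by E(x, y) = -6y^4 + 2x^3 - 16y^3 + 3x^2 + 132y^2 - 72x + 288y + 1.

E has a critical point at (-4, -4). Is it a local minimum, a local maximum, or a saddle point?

The mixed partial ∂²E/∂x∂y is 0, so the Hessian at any point is diag(E_xx, E_yy) = diag(6(2x + 1), 24(-3y^2 - 4y + 11)).
At (-4, -4): H = diag(-42, -504).
Both eigenvalues are negative, so H is negative definite: a local maximum.

local maximum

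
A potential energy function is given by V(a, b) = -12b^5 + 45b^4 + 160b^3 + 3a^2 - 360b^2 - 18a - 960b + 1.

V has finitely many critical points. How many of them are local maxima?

V separates as a function of a plus a function of b, so ∇V=0 decouples.
∂V/∂a = 6(a - 3) = 0 at a ∈ {3}; ∂V/∂b = -60(b - 4)(b - 2)(b + 1)(b + 2) = 0 at b ∈ {-2, -1, 2, 4}.
The Hessian is diagonal: diag(V_aa, V_bb). Second derivatives: V_aa(3)=6; V_bb(-2)=1440, V_bb(-1)=-900, V_bb(2)=1440, V_bb(4)=-3600.
Local maxima occur where both diagonal entries negative: none. Count: 0.

0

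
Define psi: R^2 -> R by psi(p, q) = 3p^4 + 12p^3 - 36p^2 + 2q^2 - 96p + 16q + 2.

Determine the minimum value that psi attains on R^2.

psi(p,q) separates as A(p) + B(q) + 2, so its minimum is min A + min B + 2.
A'(p) = 12(p - 2)(p + 1)(p + 4) vanishes at p ∈ {-4, -1, 2}; B'(q) = 4q + 16 vanishes at q ∈ {-4}.
Local minima of A (where A''>0): A(-4)=-192, A(2)=-192. Local minima of B: B(-4)=-32.
So the global minimum of psi is A(-4) + B(-4) + 2 = -192 − 32 + 2 = -222, attained at (-4, -4).

-222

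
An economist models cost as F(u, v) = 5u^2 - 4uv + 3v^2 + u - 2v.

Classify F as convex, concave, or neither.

F is quadratic, so its Hessian is the constant matrix H = [[10, -4], [-4, 6]].
det(H) = 44, tr(H) = 16.
det(H) > 0 and tr(H) > 0, so H is positive definite everywhere: convex.

convex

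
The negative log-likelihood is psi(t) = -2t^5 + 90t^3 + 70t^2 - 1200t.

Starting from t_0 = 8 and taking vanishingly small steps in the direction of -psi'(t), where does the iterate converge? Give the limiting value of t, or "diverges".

diverges

psi'(t) = -10(t - 5)(t - 2)(t + 3)(t + 4), so psi'(8) = -23760.
Gradient descent moves in the -psi' direction, i.e. t is increasing.
There is no critical point above t=8, and psi' keeps the same sign, so the iterate runs off to +∞.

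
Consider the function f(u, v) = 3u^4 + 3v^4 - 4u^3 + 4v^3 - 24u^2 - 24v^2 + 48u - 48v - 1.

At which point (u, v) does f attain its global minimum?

(-2, 2)

f(u,v) separates as P(u) + Q(v) − 1, so its minimum is min P + min Q − 1.
P'(u) = 12(u - 2)(u - 1)(u + 2) vanishes at u ∈ {-2, 1, 2}; Q'(v) = 12(v - 2)(v + 1)(v + 2) vanishes at v ∈ {-2, -1, 2}.
Local minima of P (where P''>0): P(-2)=-112, P(2)=16. Local minima of Q: Q(-2)=16, Q(2)=-112.
So the global minimum of f is P(-2) + Q(2) − 1 = -112 − 112 − 1 = -225, attained at (-2, 2).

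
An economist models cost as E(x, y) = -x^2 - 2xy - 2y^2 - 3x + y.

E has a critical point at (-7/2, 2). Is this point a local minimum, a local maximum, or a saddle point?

local maximum

The Hessian of E is constant: H = [[-2, -2], [-2, -4]].
det(H) = (-2)·(-4) − (-2)² = 4.
det(H) > 0 and tr(H) = -6 < 0, so H is negative definite and the point is a local maximum.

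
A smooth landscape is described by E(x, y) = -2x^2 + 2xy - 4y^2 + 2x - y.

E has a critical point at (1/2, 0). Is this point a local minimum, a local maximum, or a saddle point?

The Hessian of E is constant: H = [[-4, 2], [2, -8]].
det(H) = (-4)·(-8) − 2² = 28.
det(H) > 0 and tr(H) = -12 < 0, so H is negative definite and the point is a local maximum.

local maximum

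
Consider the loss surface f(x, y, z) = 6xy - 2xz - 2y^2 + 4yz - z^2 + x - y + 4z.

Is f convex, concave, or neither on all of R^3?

neither

f is quadratic, so its Hessian is the constant matrix H = [[0, 6, -2], [6, -4, 4], [-2, 4, -2]].
Leading principal minors: 0, -36, -8.
Neither pattern holds ⇒ H is indefinite ⇒ neither convex nor concave.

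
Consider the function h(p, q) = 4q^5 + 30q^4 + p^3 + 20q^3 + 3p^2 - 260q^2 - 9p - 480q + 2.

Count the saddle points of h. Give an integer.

4

h separates as a function of p plus a function of q, so ∇h=0 decouples.
∂h/∂p = 3(p - 1)(p + 3) = 0 at p ∈ {-3, 1}; ∂h/∂q = 20(q - 2)(q + 1)(q + 3)(q + 4) = 0 at q ∈ {-4, -3, -1, 2}.
The Hessian is diagonal: diag(h_pp, h_qq). Second derivatives: h_pp(-3)=-12, h_pp(1)=12; h_qq(-4)=-360, h_qq(-3)=200, h_qq(-1)=-360, h_qq(2)=1800.
Saddle points occur where the two diagonal entries have opposite signs: (-3, -3), (-3, 2), (1, -4), (1, -1). Count: 4.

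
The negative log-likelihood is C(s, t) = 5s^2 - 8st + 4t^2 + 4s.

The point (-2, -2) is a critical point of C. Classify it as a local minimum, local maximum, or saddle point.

The Hessian of C is constant: H = [[10, -8], [-8, 8]].
det(H) = 10·8 − (-8)² = 16.
det(H) > 0 and tr(H) = 18 > 0, so H is positive definite and the point is a local minimum.

local minimum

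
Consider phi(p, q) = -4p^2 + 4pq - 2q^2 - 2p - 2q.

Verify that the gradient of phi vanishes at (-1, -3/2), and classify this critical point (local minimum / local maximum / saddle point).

∇phi = (-8p + 4q - 2, 4p - 4q - 2); substituting (-1, -3/2) gives ∇phi = (0, 0), so (-1, -3/2) is indeed a critical point.
The Hessian of phi is constant: H = [[-8, 4], [4, -4]].
det(H) = (-8)·(-4) − 4² = 16.
det(H) > 0 and tr(H) = -12 < 0, so H is negative definite and the point is a local maximum.

local maximum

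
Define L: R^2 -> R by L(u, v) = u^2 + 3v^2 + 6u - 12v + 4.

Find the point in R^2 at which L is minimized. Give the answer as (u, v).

(-3, 2)

L(u,v) separates as P(u) + Q(v) + 4, so its minimum is min P + min Q + 4.
P'(u) = 2u + 6 vanishes at u ∈ {-3}; Q'(v) = 6v - 12 vanishes at v ∈ {2}.
Local minima of P (where P''>0): P(-3)=-9. Local minima of Q: Q(2)=-12.
So the global minimum of L is P(-3) + Q(2) + 4 = -9 − 12 + 4 = -17, attained at (-3, 2).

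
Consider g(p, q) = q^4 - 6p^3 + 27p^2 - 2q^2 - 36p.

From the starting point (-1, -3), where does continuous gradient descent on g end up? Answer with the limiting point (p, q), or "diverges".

g is separable, so gradient descent decouples: p follows -∂g/∂p, q follows -∂g/∂q.
∂g/∂p = -18(p - 2)(p - 1); at p=-1 this is -108, so p increases.
∂g/∂q = 4q(q - 1)(q + 1); at q=-3 this is -96, so q increases.
p converges to its nearest critical value 1 (a local min of the p-part); q converges to -1. The iterate converges to (1, -1).

(1, -1)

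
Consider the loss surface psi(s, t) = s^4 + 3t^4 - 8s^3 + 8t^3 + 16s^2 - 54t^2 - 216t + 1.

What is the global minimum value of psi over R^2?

-674

psi(s,t) separates as P(s) + Q(t) + 1, so its minimum is min P + min Q + 1.
P'(s) = 4s(s - 4)(s - 2) vanishes at s ∈ {0, 2, 4}; Q'(t) = 12(t - 3)(t + 2)(t + 3) vanishes at t ∈ {-3, -2, 3}.
Local minima of P (where P''>0): P(0)=0, P(4)=0. Local minima of Q: Q(-3)=189, Q(3)=-675.
So the global minimum of psi is P(0) + Q(3) + 1 = 0 − 675 + 1 = -674, attained at (0, 3).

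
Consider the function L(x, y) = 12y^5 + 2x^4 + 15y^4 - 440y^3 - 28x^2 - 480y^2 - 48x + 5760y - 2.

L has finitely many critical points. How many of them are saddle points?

L separates as a function of x plus a function of y, so ∇L=0 decouples.
∂L/∂x = 8(x - 3)(x + 1)(x + 2) = 0 at x ∈ {-2, -1, 3}; ∂L/∂y = 60(y - 4)(y - 2)(y + 3)(y + 4) = 0 at y ∈ {-4, -3, 2, 4}.
The Hessian is diagonal: diag(L_xx, L_yy). Second derivatives: L_xx(-2)=40, L_xx(-1)=-32, L_xx(3)=160; L_yy(-4)=-2880, L_yy(-3)=2100, L_yy(2)=-3600, L_yy(4)=6720.
Saddle points occur where the two diagonal entries have opposite signs: (-2, -4), (-2, 2), (-1, -3), (-1, 4), (3, -4), (3, 2). Count: 6.

6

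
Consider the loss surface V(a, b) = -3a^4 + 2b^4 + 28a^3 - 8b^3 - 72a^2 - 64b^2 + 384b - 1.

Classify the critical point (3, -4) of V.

The mixed partial ∂²V/∂a∂b is 0, so the Hessian at any point is diag(V_aa, V_bb) = diag(12(-3a^2 + 14a - 12), 8(3b^2 - 6b - 16)).
At (3, -4): H = diag(36, 448).
Both eigenvalues are positive, so H is positive definite: a local minimum.

local minimum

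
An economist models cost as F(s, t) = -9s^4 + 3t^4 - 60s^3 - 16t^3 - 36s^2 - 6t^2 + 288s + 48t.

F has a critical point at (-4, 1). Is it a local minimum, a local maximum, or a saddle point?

The mixed partial ∂²F/∂s∂t is 0, so the Hessian at any point is diag(F_ss, F_tt) = diag(-36(3s^2 + 10s + 2), 12(3t^2 - 8t - 1)).
At (-4, 1): H = diag(-360, -72).
Both eigenvalues are negative, so H is negative definite: a local maximum.

local maximum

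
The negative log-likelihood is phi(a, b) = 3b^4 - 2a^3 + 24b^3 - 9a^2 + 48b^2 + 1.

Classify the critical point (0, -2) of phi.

local maximum

The mixed partial ∂²phi/∂a∂b is 0, so the Hessian at any point is diag(phi_aa, phi_bb) = diag(-6(2a + 3), 12(3b^2 + 12b + 8)).
At (0, -2): H = diag(-18, -48).
Both eigenvalues are negative, so H is negative definite: a local maximum.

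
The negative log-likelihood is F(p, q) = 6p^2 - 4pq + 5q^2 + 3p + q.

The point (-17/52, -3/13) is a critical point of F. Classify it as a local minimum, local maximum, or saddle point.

The Hessian of F is constant: H = [[12, -4], [-4, 10]].
det(H) = 12·10 − (-4)² = 104.
det(H) > 0 and tr(H) = 22 > 0, so H is positive definite and the point is a local minimum.

local minimum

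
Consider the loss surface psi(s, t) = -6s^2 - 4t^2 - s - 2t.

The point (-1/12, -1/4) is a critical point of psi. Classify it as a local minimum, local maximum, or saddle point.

local maximum

The Hessian of psi is constant: H = [[-12, 0], [0, -8]].
det(H) = (-12)·(-8) − 0² = 96.
det(H) > 0 and tr(H) = -20 < 0, so H is negative definite and the point is a local maximum.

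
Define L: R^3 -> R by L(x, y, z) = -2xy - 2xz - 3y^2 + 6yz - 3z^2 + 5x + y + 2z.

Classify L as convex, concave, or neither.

L is quadratic, so its Hessian is the constant matrix H = [[0, -2, -2], [-2, -6, 6], [-2, 6, -6]].
Leading principal minors: 0, -4, 96.
Neither pattern holds ⇒ H is indefinite ⇒ neither convex nor concave.

neither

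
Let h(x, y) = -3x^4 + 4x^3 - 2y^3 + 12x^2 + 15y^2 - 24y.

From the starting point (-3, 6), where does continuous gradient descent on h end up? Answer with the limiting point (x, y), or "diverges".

diverges

h is separable, so gradient descent decouples: x follows -∂h/∂x, y follows -∂h/∂y.
∂h/∂x = -12x(x - 2)(x + 1); at x=-3 this is 360, so x decreases.
∂h/∂y = -6(y - 4)(y - 1); at y=6 this is -60, so y increases.
The x-coordinate has no critical point in that direction and runs off to infinity.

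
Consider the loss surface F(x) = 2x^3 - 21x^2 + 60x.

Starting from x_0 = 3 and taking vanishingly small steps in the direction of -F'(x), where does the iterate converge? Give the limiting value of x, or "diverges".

5

F'(x) = 6(x - 5)(x - 2), so F'(3) = -12.
Gradient descent moves in the -F' direction, i.e. x is increasing.
The nearest critical point in that direction is x = 5, where F'' = 18 > 0 (a local minimum). The iterate converges there.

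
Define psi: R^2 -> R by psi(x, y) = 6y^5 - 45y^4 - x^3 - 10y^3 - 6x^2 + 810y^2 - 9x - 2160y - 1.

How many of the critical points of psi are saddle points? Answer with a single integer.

psi separates as a function of x plus a function of y, so ∇psi=0 decouples.
∂psi/∂x = -3(x + 1)(x + 3) = 0 at x ∈ {-3, -1}; ∂psi/∂y = 30(y - 4)(y - 3)(y - 2)(y + 3) = 0 at y ∈ {-3, 2, 3, 4}.
The Hessian is diagonal: diag(psi_xx, psi_yy). Second derivatives: psi_xx(-3)=6, psi_xx(-1)=-6; psi_yy(-3)=-6300, psi_yy(2)=300, psi_yy(3)=-180, psi_yy(4)=420.
Saddle points occur where the two diagonal entries have opposite signs: (-3, -3), (-3, 3), (-1, 2), (-1, 4). Count: 4.

4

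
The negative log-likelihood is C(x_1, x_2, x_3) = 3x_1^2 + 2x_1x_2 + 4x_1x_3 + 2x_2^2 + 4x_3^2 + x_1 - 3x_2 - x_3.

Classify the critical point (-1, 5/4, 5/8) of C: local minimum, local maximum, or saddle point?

local minimum

The Hessian is constant: H = [[6, 2, 4], [2, 4, 0], [4, 0, 8]].
Leading principal minors: Δ₁ = 6, Δ₂ = 20, Δ₃ = 96.
All leading minors are positive, so H is positive definite: a local minimum.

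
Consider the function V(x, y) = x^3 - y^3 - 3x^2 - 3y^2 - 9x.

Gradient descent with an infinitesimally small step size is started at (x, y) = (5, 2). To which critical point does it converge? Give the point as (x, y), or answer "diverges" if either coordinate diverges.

V is separable, so gradient descent decouples: x follows -∂V/∂x, y follows -∂V/∂y.
∂V/∂x = 3(x - 3)(x + 1); at x=5 this is 36, so x decreases.
∂V/∂y = -3y(y + 2); at y=2 this is -24, so y increases.
The y-coordinate has no critical point in that direction and runs off to infinity.

diverges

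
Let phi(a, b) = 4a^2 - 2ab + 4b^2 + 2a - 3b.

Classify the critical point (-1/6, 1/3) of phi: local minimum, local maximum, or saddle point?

The Hessian of phi is constant: H = [[8, -2], [-2, 8]].
det(H) = 8·8 − (-2)² = 60.
det(H) > 0 and tr(H) = 16 > 0, so H is positive definite and the point is a local minimum.

local minimum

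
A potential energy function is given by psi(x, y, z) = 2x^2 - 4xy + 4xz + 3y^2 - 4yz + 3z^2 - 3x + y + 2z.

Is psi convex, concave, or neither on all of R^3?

convex

psi is quadratic, so its Hessian is the constant matrix H = [[4, -4, 4], [-4, 6, -4], [4, -4, 6]].
Leading principal minors: 4, 8, 16.
All positive ⇒ H ≻ 0 ⇒ convex.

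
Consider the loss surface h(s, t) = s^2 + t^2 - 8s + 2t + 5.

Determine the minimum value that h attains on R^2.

-12

h(s,t) separates as P(s) + Q(t) + 5, so its minimum is min P + min Q + 5.
P'(s) = 2s - 8 vanishes at s ∈ {4}; Q'(t) = 2(t + 1) vanishes at t ∈ {-1}.
Local minima of P (where P''>0): P(4)=-16. Local minima of Q: Q(-1)=-1.
So the global minimum of h is P(4) + Q(-1) + 5 = -16 − 1 + 5 = -12, attained at (4, -1).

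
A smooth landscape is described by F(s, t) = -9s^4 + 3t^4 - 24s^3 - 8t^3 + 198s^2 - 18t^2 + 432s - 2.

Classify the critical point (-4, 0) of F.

local maximum

The mixed partial ∂²F/∂s∂t is 0, so the Hessian at any point is diag(F_ss, F_tt) = diag(36(-3s^2 - 4s + 11), 12(3t^2 - 4t - 3)).
At (-4, 0): H = diag(-756, -36).
Both eigenvalues are negative, so H is negative definite: a local maximum.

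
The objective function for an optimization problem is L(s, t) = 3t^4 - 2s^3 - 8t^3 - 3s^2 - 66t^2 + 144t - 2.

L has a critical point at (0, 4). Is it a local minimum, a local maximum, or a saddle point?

The mixed partial ∂²L/∂s∂t is 0, so the Hessian at any point is diag(L_ss, L_tt) = diag(-6(2s + 1), 12(3t^2 - 4t - 11)).
At (0, 4): H = diag(-6, 252).
The eigenvalues have opposite signs, so H is indefinite: a saddle point.

saddle point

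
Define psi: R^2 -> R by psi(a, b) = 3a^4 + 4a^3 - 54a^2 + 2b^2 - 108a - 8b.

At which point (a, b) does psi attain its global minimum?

(3, 2)

psi(a,b) separates as P(a) + Q(b), so its minimum is min P + min Q.
P'(a) = 12(a - 3)(a + 1)(a + 3) vanishes at a ∈ {-3, -1, 3}; Q'(b) = 4b - 8 vanishes at b ∈ {2}.
Local minima of P (where P''>0): P(-3)=-27, P(3)=-459. Local minima of Q: Q(2)=-8.
So the global minimum of psi is P(3) + Q(2) = -459 − 8 = -467, attained at (3, 2).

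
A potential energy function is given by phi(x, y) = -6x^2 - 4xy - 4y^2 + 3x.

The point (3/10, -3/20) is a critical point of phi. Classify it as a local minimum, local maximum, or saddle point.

The Hessian of phi is constant: H = [[-12, -4], [-4, -8]].
det(H) = (-12)·(-8) − (-4)² = 80.
det(H) > 0 and tr(H) = -20 < 0, so H is negative definite and the point is a local maximum.

local maximum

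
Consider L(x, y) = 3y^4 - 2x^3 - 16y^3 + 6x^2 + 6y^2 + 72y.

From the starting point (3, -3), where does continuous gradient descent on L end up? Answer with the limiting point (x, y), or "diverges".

L is separable, so gradient descent decouples: x follows -∂L/∂x, y follows -∂L/∂y.
∂L/∂x = -6x(x - 2); at x=3 this is -18, so x increases.
∂L/∂y = 12(y - 3)(y - 2)(y + 1); at y=-3 this is -720, so y increases.
The x-coordinate has no critical point in that direction and runs off to infinity.

diverges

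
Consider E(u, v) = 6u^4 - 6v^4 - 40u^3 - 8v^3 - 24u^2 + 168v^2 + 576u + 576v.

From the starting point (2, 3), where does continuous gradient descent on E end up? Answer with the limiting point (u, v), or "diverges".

E is separable, so gradient descent decouples: u follows -∂E/∂u, v follows -∂E/∂v.
∂E/∂u = 24(u - 4)(u - 3)(u + 2); at u=2 this is 192, so u decreases.
∂E/∂v = -24(v - 4)(v + 2)(v + 3); at v=3 this is 720, so v decreases.
u converges to its nearest critical value -2 (a local min of the u-part); v converges to -2. The iterate converges to (-2, -2).

(-2, -2)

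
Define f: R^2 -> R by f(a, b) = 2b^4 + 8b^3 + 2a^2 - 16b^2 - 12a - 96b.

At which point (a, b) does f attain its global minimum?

f(a,b) separates as P(a) + Q(b), so its minimum is min P + min Q.
P'(a) = 4a - 12 vanishes at a ∈ {3}; Q'(b) = 8(b - 2)(b + 2)(b + 3) vanishes at b ∈ {-3, -2, 2}.
Local minima of P (where P''>0): P(3)=-18. Local minima of Q: Q(-3)=90, Q(2)=-160.
So the global minimum of f is P(3) + Q(2) = -18 − 160 = -178, attained at (3, 2).

(3, 2)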